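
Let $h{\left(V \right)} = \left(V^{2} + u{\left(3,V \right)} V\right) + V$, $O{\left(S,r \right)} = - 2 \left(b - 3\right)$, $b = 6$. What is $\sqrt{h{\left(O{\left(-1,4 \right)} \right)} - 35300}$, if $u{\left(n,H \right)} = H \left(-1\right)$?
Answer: $i \sqrt{35306} \approx 187.9 i$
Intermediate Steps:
$u{\left(n,H \right)} = - H$
$O{\left(S,r \right)} = -6$ ($O{\left(S,r \right)} = - 2 \left(6 - 3\right) = \left(-2\right) 3 = -6$)
$h{\left(V \right)} = V$ ($h{\left(V \right)} = \left(V^{2} + - V V\right) + V = \left(V^{2} - V^{2}\right) + V = 0 + V = V$)
$\sqrt{h{\left(O{\left(-1,4 \right)} \right)} - 35300} = \sqrt{-6 - 35300} = \sqrt{-35306} = i \sqrt{35306}$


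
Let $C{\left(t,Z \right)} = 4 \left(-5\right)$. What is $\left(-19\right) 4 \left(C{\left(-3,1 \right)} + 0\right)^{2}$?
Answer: $-30400$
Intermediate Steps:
$C{\left(t,Z \right)} = -20$
$\left(-19\right) 4 \left(C{\left(-3,1 \right)} + 0\right)^{2} = \left(-19\right) 4 \left(-20 + 0\right)^{2} = - 76 \left(-20\right)^{2} = \left(-76\right) 400 = -30400$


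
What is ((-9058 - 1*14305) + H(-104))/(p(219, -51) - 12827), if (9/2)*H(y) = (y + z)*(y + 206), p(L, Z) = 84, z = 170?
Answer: 21867/12743 ≈ 1.7160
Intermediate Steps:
H(y) = 2*(170 + y)*(206 + y)/9 (H(y) = 2*((y + 170)*(y + 206))/9 = 2*((170 + y)*(206 + y))/9 = 2*(170 + y)*(206 + y)/9)
((-9058 - 1*14305) + H(-104))/(p(219, -51) - 12827) = ((-9058 - 1*14305) + (70040/9 + (2/9)*(-104)² + (752/9)*(-104)))/(84 - 12827) = ((-9058 - 14305) + (70040/9 + (2/9)*10816 - 78208/9))/(-12743) = (-23363 + (70040/9 + 21632/9 - 78208/9))*(-1/12743) = (-23363 + 1496)*(-1/12743) = -21867*(-1/12743) = 21867/12743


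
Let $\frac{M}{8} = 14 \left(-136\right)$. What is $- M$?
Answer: $15232$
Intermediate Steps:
$M = -15232$ ($M = 8 \cdot 14 \left(-136\right) = 8 \left(-1904\right) = -15232$)
$- M = \left(-1\right) \left(-15232\right) = 15232$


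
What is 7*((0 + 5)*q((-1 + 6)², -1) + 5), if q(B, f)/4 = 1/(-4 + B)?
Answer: 125/3 ≈ 41.667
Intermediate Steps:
q(B, f) = 4/(-4 + B)
7*((0 + 5)*q((-1 + 6)², -1) + 5) = 7*((0 + 5)*(4/(-4 + (-1 + 6)²)) + 5) = 7*(5*(4/(-4 + 5²)) + 5) = 7*(5*(4/(-4 + 25)) + 5) = 7*(5*(4/21) + 5) = 7*(20/21 + 5) = 7*(125/21) = 125/3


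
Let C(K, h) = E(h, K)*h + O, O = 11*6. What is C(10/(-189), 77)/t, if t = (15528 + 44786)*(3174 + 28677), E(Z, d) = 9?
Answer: 253/640353738 ≈ 3.9509e-7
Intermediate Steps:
O = 66
t = 1921061214 (t = 60314*31851 = 1921061214)
C(K, h) = 66 + 9*h (C(K, h) = 9*h + 66 = 66 + 9*h)
C(10/(-189), 77)/t = (66 + 9*77)/1921061214 = (66 + 693)*(1/1921061214) = 759*(1/1921061214) = 253/640353738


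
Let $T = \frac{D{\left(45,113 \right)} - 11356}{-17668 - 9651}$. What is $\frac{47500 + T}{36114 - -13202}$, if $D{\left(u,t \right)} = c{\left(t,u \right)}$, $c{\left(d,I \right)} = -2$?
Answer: $\frac{648831929}{673631902} \approx 0.96318$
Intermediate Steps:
$D{\left(u,t \right)} = -2$
$T = \frac{11358}{27319}$ ($T = \frac{-2 - 11356}{-17668 - 9651} = - \frac{11358}{-27319} = \left(-11358\right) \left(- \frac{1}{27319}\right) = \frac{11358}{27319} \approx 0.41575$)
$\frac{47500 + T}{36114 - -13202} = \frac{47500 + \frac{11358}{27319}}{36114 - -13202} = \frac{1297663858}{27319 \left(36114 + 13202\right)} = \frac{1297663858}{27319 \cdot 49316} = \frac{1297663858}{27319} \cdot \frac{1}{49316} = \frac{648831929}{673631902}$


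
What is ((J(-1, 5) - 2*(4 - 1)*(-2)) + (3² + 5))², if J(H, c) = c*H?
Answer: 441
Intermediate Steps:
J(H, c) = H*c
((J(-1, 5) - 2*(4 - 1)*(-2)) + (3² + 5))² = ((-1*5 - 2*(4 - 1)*(-2)) + (3² + 5))² = ((-5 - 2*3*(-2)) + (9 + 5))² = ((-5 - 6*(-2)) + 14)² = ((-5 + 12) + 14)² = (7 + 14)² = 21² = 441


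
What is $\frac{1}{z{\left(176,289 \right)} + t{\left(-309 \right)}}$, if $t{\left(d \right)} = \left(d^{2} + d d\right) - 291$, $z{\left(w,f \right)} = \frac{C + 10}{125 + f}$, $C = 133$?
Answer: $\frac{414}{78937937} \approx 5.2446 \cdot 10^{-6}$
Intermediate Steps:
$z{\left(w,f \right)} = \frac{143}{125 + f}$ ($z{\left(w,f \right)} = \frac{133 + 10}{125 + f} = \frac{143}{125 + f}$)
$t{\left(d \right)} = -291 + 2 d^{2}$ ($t{\left(d \right)} = \left(d^{2} + d^{2}\right) - 291 = 2 d^{2} - 291 = -291 + 2 d^{2}$)
$\frac{1}{z{\left(176,289 \right)} + t{\left(-309 \right)}} = \frac{1}{\frac{143}{125 + 289} - \left(291 - 2 \left(-309\right)^{2}\right)} = \frac{1}{\frac{143}{414} + \left(-291 + 2 \cdot 95481\right)} = \frac{1}{143 \cdot \frac{1}{414} + \left(-291 + 190962\right)} = \frac{1}{\frac{143}{414} + 190671} = \frac{1}{\frac{78937937}{414}} = \frac{414}{78937937}$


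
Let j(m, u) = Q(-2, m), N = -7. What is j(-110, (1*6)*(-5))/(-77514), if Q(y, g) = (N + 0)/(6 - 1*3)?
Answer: 7/232542 ≈ 3.0102e-5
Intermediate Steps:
Q(y, g) = -7/3 (Q(y, g) = (-7 + 0)/(6 - 1*3) = -7/(6 - 3) = -7/3)
j(m, u) = -7/3
j(-110, (1*6)*(-5))/(-77514) = -7/3/(-77514) = -7/3*(-1/77514) = 7/232542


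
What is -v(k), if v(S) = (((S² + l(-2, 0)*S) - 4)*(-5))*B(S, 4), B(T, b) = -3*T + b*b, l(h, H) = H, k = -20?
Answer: 150480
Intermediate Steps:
B(T, b) = b² - 3*T (B(T, b) = -3*T + b² = b² - 3*T)
v(S) = (16 - 3*S)*(20 - 5*S²) (v(S) = (((S² + 0*S) - 4)*(-5))*(4² - 3*S) = (((S² + 0) - 4)*(-5))*(16 - 3*S) = ((S² - 4)*(-5))*(16 - 3*S) = ((-4 + S²)*(-5))*(16 - 3*S) = (20 - 5*S²)*(16 - 3*S) = (16 - 3*S)*(20 - 5*S²))
-v(k) = -5*(-16 + 3*(-20))*(-4 + (-20)²) = -5*(-16 - 60)*(-4 + 400) = -5*(-76)*396 = -1*(-150480) = 150480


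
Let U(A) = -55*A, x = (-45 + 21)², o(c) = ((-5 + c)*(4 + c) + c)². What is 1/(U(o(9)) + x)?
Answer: -1/204079 ≈ -4.9001e-6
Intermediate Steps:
o(c) = (c + (-5 + c)*(4 + c))²
x = 576 (x = (-24)² = 576)
1/(U(o(9)) + x) = 1/(-55*(-20 + 9²)² + 576) = 1/(-55*(-20 + 81)² + 576) = 1/(-55*61² + 576) = 1/(-55*3721 + 576) = 1/(-204655 + 576) = 1/(-204079) = -1/204079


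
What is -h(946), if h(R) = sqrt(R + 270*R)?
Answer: -sqrt(256366) ≈ -506.33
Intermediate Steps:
h(R) = sqrt(271)*sqrt(R) (h(R) = sqrt(271*R) = sqrt(271)*sqrt(R))
-h(946) = -sqrt(271)*sqrt(946) = -sqrt(256366)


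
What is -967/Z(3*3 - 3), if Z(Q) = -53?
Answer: 967/53 ≈ 18.245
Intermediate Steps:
-967/Z(3*3 - 3) = -967/(-53) = -967*(-1/53) = 967/53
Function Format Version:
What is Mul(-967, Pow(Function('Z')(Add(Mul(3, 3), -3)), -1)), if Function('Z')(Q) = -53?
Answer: Rational(967, 53) ≈ 18.245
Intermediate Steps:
Mul(-967, Pow(Function('Z')(Add(Mul(3, 3), -3)), -1)) = Mul(-967, Pow(-53, -1)) = Mul(-967, Rational(-1, 53)) = Rational(967, 53)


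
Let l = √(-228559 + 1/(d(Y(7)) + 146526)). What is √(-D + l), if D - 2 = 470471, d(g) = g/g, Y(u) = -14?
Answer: √(-10101131399127817 + 1758324*I*√34077768711611)/146527 ≈ 0.3485 + 685.91*I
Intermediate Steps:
d(g) = 1
D = 470473 (D = 2 + 470471 = 470473)
l = 12*I*√34077768711611/146527 (l = √(-228559 + 1/(1 + 146526)) = √(-228559 + 1/146527) = √(-33490064592/146527) = 12*I*√34077768711611/146527 ≈ 478.08*I)
√(-D + l) = √(-1*470473 + 12*I*√34077768711611/146527) = √(-470473 + 12*I*√34077768711611/146527)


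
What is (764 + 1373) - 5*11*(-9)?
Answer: 2632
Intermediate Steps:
(764 + 1373) - 5*11*(-9) = 2137 - 55*(-9) = 2137 + 495 = 2632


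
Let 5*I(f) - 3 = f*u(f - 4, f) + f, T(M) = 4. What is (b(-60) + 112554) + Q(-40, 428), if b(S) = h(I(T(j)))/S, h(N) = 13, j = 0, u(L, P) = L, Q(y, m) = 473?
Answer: 6781607/60 ≈ 1.1303e+5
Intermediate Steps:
I(f) = ⅗ + f/5 + f*(-4 + f)/5 (I(f) = ⅗ + (f*(f - 4) + f)/5 = ⅗ + (f*(-4 + f) + f)/5 = ⅗ + (f + f*(-4 + f))/5 = ⅗ + (f/5 + f*(-4 + f)/5) = ⅗ + f/5 + f*(-4 + f)/5)
b(S) = 13/S
(b(-60) + 112554) + Q(-40, 428) = (13/(-60) + 112554) + 473 = (13*(-1/60) + 112554) + 473 = (-13/60 + 112554) + 473 = 6753227/60 + 473 = 6781607/60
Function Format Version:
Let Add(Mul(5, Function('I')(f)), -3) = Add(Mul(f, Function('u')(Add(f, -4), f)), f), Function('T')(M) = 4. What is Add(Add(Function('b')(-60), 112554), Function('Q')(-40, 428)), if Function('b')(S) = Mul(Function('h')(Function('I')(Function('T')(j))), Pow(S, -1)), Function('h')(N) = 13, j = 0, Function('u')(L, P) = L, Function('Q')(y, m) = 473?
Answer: Rational(6781607, 60) ≈ 1.1303e+5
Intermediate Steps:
Function('I')(f) = Add(Rational(3, 5), Mul(Rational(1, 5), f), Mul(Rational(1, 5), f, Add(-4, f))) (Function('I')(f) = Add(Rational(3, 5), Mul(Rational(1, 5), Add(Mul(f, Add(f, -4)), f))) = Add(Rational(3, 5), Mul(Rational(1, 5), Add(Mul(f, Add(-4, f)), f))) = Add(Rational(3, 5), Mul(Rational(1, 5), Add(f, Mul(f, Add(-4, f))))) = Add(Rational(3, 5), Add(Mul(Rational(1, 5), f), Mul(Rational(1, 5), f, Add(-4, f)))) = Add(Rational(3, 5), Mul(Rational(1, 5), f), Mul(Rational(1, 5), f, Add(-4, f))))
Function('b')(S) = Mul(13, Pow(S, -1))
Add(Add(Function('b')(-60), 112554), Function('Q')(-40, 428)) = Add(Add(Mul(13, Pow(-60, -1)), 112554), 473) = Add(Add(Mul(13, Rational(-1, 60)), 112554), 473) = Add(Add(Rational(-13, 60), 112554), 473) = Add(Rational(6753227, 60), 473) = Rational(6781607, 60)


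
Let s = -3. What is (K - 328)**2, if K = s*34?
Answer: 184900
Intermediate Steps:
K = -102 (K = -3*34 = -102)
(K - 328)**2 = (-102 - 328)**2 = (-430)**2 = 184900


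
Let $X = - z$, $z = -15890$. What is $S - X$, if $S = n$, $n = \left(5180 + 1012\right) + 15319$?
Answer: $5621$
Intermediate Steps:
$n = 21511$ ($n = 6192 + 15319 = 21511$)
$S = 21511$
$X = 15890$ ($X = \left(-1\right) \left(-15890\right) = 15890$)
$S - X = 21511 - 15890 = 5621$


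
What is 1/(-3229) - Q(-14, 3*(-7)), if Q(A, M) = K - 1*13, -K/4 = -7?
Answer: -48436/3229 ≈ -15.000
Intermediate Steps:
K = 28 (K = -4*(-7) = 28)
Q(A, M) = 15 (Q(A, M) = 28 - 1*13 = 28 - 13 = 15)
1/(-3229) - Q(-14, 3*(-7)) = 1/(-3229) - 1*15 = -1/3229 - 15 = -48436/3229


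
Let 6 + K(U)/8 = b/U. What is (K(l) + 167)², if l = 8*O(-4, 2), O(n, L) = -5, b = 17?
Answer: 334084/25 ≈ 13363.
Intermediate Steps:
l = -40 (l = 8*(-5) = -40)
K(U) = -48 + 136/U (K(U) = -48 + 8*(17/U) = -48 + 136/U)
(K(l) + 167)² = ((-48 + 136/(-40)) + 167)² = ((-48 + 136*(-1/40)) + 167)² = ((-48 - 17/5) + 167)² = (-257/5 + 167)² = (578/5)² = 334084/25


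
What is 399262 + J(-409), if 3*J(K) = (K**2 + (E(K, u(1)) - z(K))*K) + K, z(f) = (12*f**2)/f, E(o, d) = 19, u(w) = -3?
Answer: -650485/3 ≈ -2.1683e+5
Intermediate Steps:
z(f) = 12*f
J(K) = K/3 + K**2/3 + K*(19 - 12*K)/3 (J(K) = ((K**2 + (19 - 12*K)*K) + K)/3 = ((K**2 + K*(19 - 12*K)) + K)/3 = (K + K**2 + K*(19 - 12*K))/3 = K/3 + K**2/3 + K*(19 - 12*K)/3)
399262 + J(-409) = 399262 + (1/3)*(-409)*(20 - 11*(-409)) = 399262 + (1/3)*(-409)*(20 + 4499) = 399262 + (1/3)*(-409)*4519 = 399262 - 1848271/3 = -650485/3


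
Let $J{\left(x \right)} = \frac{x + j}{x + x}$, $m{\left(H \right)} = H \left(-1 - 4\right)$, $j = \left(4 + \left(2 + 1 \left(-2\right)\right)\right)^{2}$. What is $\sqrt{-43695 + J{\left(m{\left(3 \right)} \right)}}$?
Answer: $\frac{i \sqrt{39325530}}{30} \approx 209.03 i$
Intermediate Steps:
$j = 16$ ($j = \left(4 + \left(2 - 2\right)\right)^{2} = \left(4 + 0\right)^{2} = 4^{2} = 16$)
$m{\left(H \right)} = - 5 H$ ($m{\left(H \right)} = H \left(-5\right) = - 5 H$)
$J{\left(x \right)} = \frac{16 + x}{2 x}$ ($J{\left(x \right)} = \frac{x + 16}{x + x} = \frac{16 + x}{2 x}$)
$\sqrt{-43695 + J{\left(m{\left(3 \right)} \right)}} = \sqrt{-43695 + \frac{16 - 15}{2 \left(\left(-5\right) 3\right)}} = \sqrt{-43695 + \frac{16 - 15}{2 \left(-15\right)}} = \sqrt{-43695 + \frac{1}{2} \left(- \frac{1}{15}\right) 1} = \sqrt{-43695 - \frac{1}{30}} = \sqrt{- \frac{1310851}{30}} = \frac{i \sqrt{39325530}}{30}$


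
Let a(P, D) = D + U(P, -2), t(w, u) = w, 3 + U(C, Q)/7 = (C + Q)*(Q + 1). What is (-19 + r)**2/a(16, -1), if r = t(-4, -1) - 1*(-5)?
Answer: -27/10 ≈ -2.7000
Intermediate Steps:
U(C, Q) = -21 + 7*(1 + Q)*(C + Q) (U(C, Q) = -21 + 7*((C + Q)*(Q + 1)) = -21 + 7*((C + Q)*(1 + Q)) = -21 + 7*((1 + Q)*(C + Q)) = -21 + 7*(1 + Q)*(C + Q))
r = 1 (r = -4 - 1*(-5) = -4 + 5 = 1)
a(P, D) = -7 + D - 7*P (a(P, D) = D + (-21 + 7*P + 7*(-2) + 7*(-2)**2 + 7*P*(-2)) = D + (-21 + 7*P - 14 + 7*4 - 14*P) = D + (-21 + 7*P - 14 + 28 - 14*P) = D + (-7 - 7*P) = -7 + D - 7*P)
(-19 + r)**2/a(16, -1) = (-19 + 1)**2/(-7 - 1 - 7*16) = (-18)**2/(-7 - 1 - 112) = 324/(-120) = 324*(-1/120) = -27/10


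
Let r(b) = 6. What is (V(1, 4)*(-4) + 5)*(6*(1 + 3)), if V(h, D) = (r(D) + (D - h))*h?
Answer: -744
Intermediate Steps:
V(h, D) = h*(6 + D - h) (V(h, D) = (6 + (D - h))*h = (6 + D - h)*h = h*(6 + D - h))
(V(1, 4)*(-4) + 5)*(6*(1 + 3)) = ((1*(6 + 4 - 1*1))*(-4) + 5)*(6*(1 + 3)) = ((1*(6 + 4 - 1))*(-4) + 5)*(6*4) = ((1*9)*(-4) + 5)*24 = (9*(-4) + 5)*24 = (-36 + 5)*24 = -31*24 = -744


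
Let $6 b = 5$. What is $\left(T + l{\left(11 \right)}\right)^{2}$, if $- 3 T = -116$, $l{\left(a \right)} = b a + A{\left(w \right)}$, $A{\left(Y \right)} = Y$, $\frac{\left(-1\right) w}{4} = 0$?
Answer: $\frac{82369}{36} \approx 2288.0$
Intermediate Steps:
$w = 0$ ($w = \left(-4\right) 0 = 0$)
$b = \frac{5}{6}$ ($b = \frac{1}{6} \cdot 5 = \frac{5}{6} \approx 0.83333$)
$l{\left(a \right)} = \frac{5 a}{6}$ ($l{\left(a \right)} = \frac{5 a}{6} + 0 = \frac{5 a}{6}$)
$T = \frac{116}{3}$ ($T = \left(- \frac{1}{3}\right) \left(-116\right) = \frac{116}{3} \approx 38.667$)
$\left(T + l{\left(11 \right)}\right)^{2} = \left(\frac{116}{3} + \frac{5}{6} \cdot 11\right)^{2} = \left(\frac{116}{3} + \frac{55}{6}\right)^{2} = \left(\frac{287}{6}\right)^{2} = \frac{82369}{36}$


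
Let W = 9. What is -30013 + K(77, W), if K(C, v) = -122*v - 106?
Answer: -31217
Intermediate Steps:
K(C, v) = -106 - 122*v
-30013 + K(77, W) = -30013 + (-106 - 122*9) = -30013 + (-106 - 1098) = -30013 - 1204 = -31217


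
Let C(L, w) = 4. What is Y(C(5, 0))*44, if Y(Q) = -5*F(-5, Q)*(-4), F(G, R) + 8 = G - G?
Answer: -7040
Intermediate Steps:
F(G, R) = -8 (F(G, R) = -8 + (G - G) = -8 + 0 = -8)
Y(Q) = -160 (Y(Q) = -5*(-8)*(-4) = 40*(-4) = -160)
Y(C(5, 0))*44 = -160*44 = -7040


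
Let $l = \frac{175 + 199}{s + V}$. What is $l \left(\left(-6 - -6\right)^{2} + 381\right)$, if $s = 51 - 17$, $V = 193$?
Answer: $\frac{142494}{227} \approx 627.73$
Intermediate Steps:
$s = 34$
$l = \frac{374}{227}$ ($l = \frac{175 + 199}{34 + 193} = \frac{374}{227} \approx 1.6476$)
$l \left(\left(-6 - -6\right)^{2} + 381\right) = \frac{374 \left(\left(-6 - -6\right)^{2} + 381\right)}{227} = \frac{374 \left(\left(-6 + 6\right)^{2} + 381\right)}{227} = \frac{374 \left(0^{2} + 381\right)}{227} = \frac{374 \left(0 + 381\right)}{227} = \frac{374}{227} \cdot 381 = \frac{142494}{227}$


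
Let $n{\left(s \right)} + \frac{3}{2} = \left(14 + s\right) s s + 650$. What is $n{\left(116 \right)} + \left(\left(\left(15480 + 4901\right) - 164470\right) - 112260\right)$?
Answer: $\frac{2987159}{2} \approx 1.4936 \cdot 10^{6}$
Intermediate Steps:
$n{\left(s \right)} = \frac{1297}{2} + s^{2} \left(14 + s\right)$ ($n{\left(s \right)} = - \frac{3}{2} + \left(\left(14 + s\right) s s + 650\right) = - \frac{3}{2} + \left(s \left(14 + s\right) s + 650\right) = - \frac{3}{2} + \left(s^{2} \left(14 + s\right) + 650\right) = - \frac{3}{2} + \left(650 + s^{2} \left(14 + s\right)\right) = \frac{1297}{2} + s^{2} \left(14 + s\right)$)
$n{\left(116 \right)} + \left(\left(\left(15480 + 4901\right) - 164470\right) - 112260\right) = \left(\frac{1297}{2} + 116^{3} + 14 \cdot 116^{2}\right) + \left(\left(\left(15480 + 4901\right) - 164470\right) - 112260\right) = \left(\frac{1297}{2} + 1560896 + 14 \cdot 13456\right) + \left(\left(20381 - 164470\right) - 112260\right) = \left(\frac{1297}{2} + 1560896 + 188384\right) - 256349 = \frac{3499857}{2} - 256349 = \frac{2987159}{2}$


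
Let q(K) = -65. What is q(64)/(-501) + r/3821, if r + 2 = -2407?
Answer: -958544/1914321 ≈ -0.50072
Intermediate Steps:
r = -2409 (r = -2 - 2407 = -2409)
q(64)/(-501) + r/3821 = -65/(-501) - 2409/3821 = -65*(-1/501) - 2409*1/3821 = 65/501 - 2409/3821 = -958544/1914321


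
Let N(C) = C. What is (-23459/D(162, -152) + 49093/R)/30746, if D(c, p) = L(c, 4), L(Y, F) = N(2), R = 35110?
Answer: -102943413/269873015 ≈ -0.38145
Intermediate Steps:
L(Y, F) = 2
D(c, p) = 2
(-23459/D(162, -152) + 49093/R)/30746 = (-23459/2 + 49093/35110)/30746 = (-23459*1/2 + 49093*(1/35110))*(1/30746) = (-23459/2 + 49093/35110)*(1/30746) = -205886826/17555*1/30746 = -102943413/269873015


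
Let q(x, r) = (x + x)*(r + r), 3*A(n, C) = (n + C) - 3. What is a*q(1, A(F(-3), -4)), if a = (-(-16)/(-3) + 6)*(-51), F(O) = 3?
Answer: 544/3 ≈ 181.33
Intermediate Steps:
A(n, C) = -1 + C/3 + n/3 (A(n, C) = ((n + C) - 3)/3 = ((C + n) - 3)/3 = (-3 + C + n)/3 = -1 + C/3 + n/3)
q(x, r) = 4*r*x (q(x, r) = (2*x)*(2*r) = 4*r*x)
a = -34 (a = (-(-16)*(-1)/3 + 6)*(-51) = (-4*4/3 + 6)*(-51) = (-16/3 + 6)*(-51) = (2/3)*(-51) = -34)
a*q(1, A(F(-3), -4)) = -136*(-1 + (1/3)*(-4) + (1/3)*3) = -136*(-1 - 4/3 + 1) = -136*(-4)/3 = -34*(-16/3) = 544/3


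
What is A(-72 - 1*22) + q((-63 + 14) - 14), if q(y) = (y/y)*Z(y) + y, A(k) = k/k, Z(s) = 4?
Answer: -58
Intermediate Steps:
A(k) = 1
q(y) = 4 + y (q(y) = (y/y)*4 + y = 1*4 + y = 4 + y)
A(-72 - 1*22) + q((-63 + 14) - 14) = 1 + (4 + ((-63 + 14) - 14)) = 1 + (4 + (-49 - 14)) = 1 + (4 - 63) = 1 - 59 = -58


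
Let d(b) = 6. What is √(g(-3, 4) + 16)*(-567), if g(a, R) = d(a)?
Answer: -567*√22 ≈ -2659.5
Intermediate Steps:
g(a, R) = 6
√(g(-3, 4) + 16)*(-567) = √(6 + 16)*(-567) = √22*(-567) = -567*√22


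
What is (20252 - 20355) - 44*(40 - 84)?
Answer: 1833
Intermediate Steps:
(20252 - 20355) - 44*(40 - 84) = -103 - 44*(-44) = -103 + 1936 = 1833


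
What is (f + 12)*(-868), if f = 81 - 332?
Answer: 207452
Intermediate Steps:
f = -251
(f + 12)*(-868) = (-251 + 12)*(-868) = -239*(-868) = 207452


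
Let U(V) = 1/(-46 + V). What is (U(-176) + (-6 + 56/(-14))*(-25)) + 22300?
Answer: 5006099/222 ≈ 22550.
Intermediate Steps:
(U(-176) + (-6 + 56/(-14))*(-25)) + 22300 = (1/(-46 - 176) + (-6 + 56/(-14))*(-25)) + 22300 = (1/(-222) + (-6 + 56*(-1/14))*(-25)) + 22300 = (-1/222 + (-6 - 4)*(-25)) + 22300 = (-1/222 - 10*(-25)) + 22300 = (-1/222 + 250) + 22300 = 55499/222 + 22300 = 5006099/222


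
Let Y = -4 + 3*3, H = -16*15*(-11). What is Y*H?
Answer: 13200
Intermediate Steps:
H = 2640 (H = -240*(-11) = 2640)
Y = 5 (Y = -4 + 9 = 5)
Y*H = 5*2640 = 13200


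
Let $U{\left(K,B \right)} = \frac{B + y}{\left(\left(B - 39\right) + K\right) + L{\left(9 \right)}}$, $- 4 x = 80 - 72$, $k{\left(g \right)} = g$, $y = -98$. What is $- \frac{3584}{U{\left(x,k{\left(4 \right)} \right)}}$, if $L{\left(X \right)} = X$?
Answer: $- \frac{50176}{47} \approx -1067.6$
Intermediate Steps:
$x = -2$ ($x = - \frac{80 - 72}{4} = \left(- \frac{1}{4}\right) 8 = -2$)
$U{\left(K,B \right)} = \frac{-98 + B}{-30 + B + K}$ ($U{\left(K,B \right)} = \frac{B - 98}{\left(\left(B - 39\right) + K\right) + 9} = \frac{-98 + B}{\left(\left(-39 + B\right) + K\right) + 9} = \frac{-98 + B}{\left(-39 + B + K\right) + 9} = \frac{-98 + B}{-30 + B + K}$)
$- \frac{3584}{U{\left(x,k{\left(4 \right)} \right)}} = - \frac{3584}{\frac{1}{-30 + 4 - 2} \left(-98 + 4\right)} = - \frac{3584}{\frac{1}{-28} \left(-94\right)} = - \frac{3584}{\left(- \frac{1}{28}\right) \left(-94\right)} = - \frac{3584}{\frac{47}{14}} = \left(-3584\right) \frac{14}{47} = - \frac{50176}{47}$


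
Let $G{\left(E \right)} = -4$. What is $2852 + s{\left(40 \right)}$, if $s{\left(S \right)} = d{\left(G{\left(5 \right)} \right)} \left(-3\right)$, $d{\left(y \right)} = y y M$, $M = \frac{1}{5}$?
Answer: $\frac{14212}{5} \approx 2842.4$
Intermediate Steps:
$M = \frac{1}{5} \approx 0.2$
$d{\left(y \right)} = \frac{y^{2}}{5}$ ($d{\left(y \right)} = y y \frac{1}{5} = y^{2} \cdot \frac{1}{5} = \frac{y^{2}}{5}$)
$s{\left(S \right)} = - \frac{48}{5}$ ($s{\left(S \right)} = \frac{\left(-4\right)^{2}}{5} \left(-3\right) = \frac{1}{5} \cdot 16 \left(-3\right) = \frac{16}{5} \left(-3\right) = - \frac{48}{5}$)
$2852 + s{\left(40 \right)} = 2852 - \frac{48}{5} = \frac{14212}{5}$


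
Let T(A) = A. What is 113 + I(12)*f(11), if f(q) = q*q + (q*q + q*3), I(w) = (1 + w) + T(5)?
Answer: 5063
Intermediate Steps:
I(w) = 6 + w (I(w) = (1 + w) + 5 = 6 + w)
f(q) = 2*q² + 3*q (f(q) = q² + (q² + 3*q) = 2*q² + 3*q)
113 + I(12)*f(11) = 113 + (6 + 12)*(11*(3 + 2*11)) = 113 + 18*(11*(3 + 22)) = 113 + 18*(11*25) = 113 + 18*275 = 113 + 4950 = 5063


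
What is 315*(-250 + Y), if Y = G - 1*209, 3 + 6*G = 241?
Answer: -132090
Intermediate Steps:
G = 119/3 (G = -½ + (⅙)*241 = -½ + 241/6 = 119/3 ≈ 39.667)
Y = -508/3 (Y = 119/3 - 1*209 = 119/3 - 209 = -508/3 ≈ -169.33)
315*(-250 + Y) = 315*(-250 - 508/3) = 315*(-1258/3) = -132090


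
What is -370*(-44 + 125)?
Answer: -29970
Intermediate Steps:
-370*(-44 + 125) = -370*81 = -29970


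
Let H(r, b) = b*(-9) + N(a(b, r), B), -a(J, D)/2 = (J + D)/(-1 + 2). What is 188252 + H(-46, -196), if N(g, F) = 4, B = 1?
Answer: 190020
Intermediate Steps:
a(J, D) = -2*D - 2*J (a(J, D) = -2*(J + D)/(-1 + 2) = -2*(D + J)/1 = -2*(D + J) = -2*D - 2*J)
H(r, b) = 4 - 9*b (H(r, b) = b*(-9) + 4 = -9*b + 4 = 4 - 9*b)
188252 + H(-46, -196) = 188252 + (4 - 9*(-196)) = 188252 + (4 + 1764) = 188252 + 1768 = 190020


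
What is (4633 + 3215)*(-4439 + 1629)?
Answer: -22052880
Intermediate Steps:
(4633 + 3215)*(-4439 + 1629) = 7848*(-2810) = -22052880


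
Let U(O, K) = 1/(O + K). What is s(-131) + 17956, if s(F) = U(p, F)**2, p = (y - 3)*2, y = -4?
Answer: 377524901/21025 ≈ 17956.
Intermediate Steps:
p = -14 (p = (-4 - 3)*2 = -7*2 = -14)
U(O, K) = 1/(K + O)
s(F) = (-14 + F)**(-2) (s(F) = (1/(F - 14))**2 = (1/(-14 + F))**2 = (-14 + F)**(-2))
s(-131) + 17956 = (-14 - 131)**(-2) + 17956 = (-145)**(-2) + 17956 = 1/21025 + 17956 = 377524901/21025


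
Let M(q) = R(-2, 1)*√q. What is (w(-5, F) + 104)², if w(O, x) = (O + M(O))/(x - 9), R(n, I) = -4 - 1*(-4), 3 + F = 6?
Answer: 395641/36 ≈ 10990.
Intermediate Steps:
F = 3 (F = -3 + 6 = 3)
R(n, I) = 0 (R(n, I) = -4 + 4 = 0)
M(q) = 0 (M(q) = 0*√q = 0)
w(O, x) = O/(-9 + x) (w(O, x) = (O + 0)/(x - 9) = O/(-9 + x))
(w(-5, F) + 104)² = (-5/(-9 + 3) + 104)² = (-5/(-6) + 104)² = (-5*(-⅙) + 104)² = (⅚ + 104)² = (629/6)² = 395641/36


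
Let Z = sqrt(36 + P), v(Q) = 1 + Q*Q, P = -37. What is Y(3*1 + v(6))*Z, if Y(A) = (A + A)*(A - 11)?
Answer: 2320*I ≈ 2320.0*I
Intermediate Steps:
v(Q) = 1 + Q**2
Y(A) = 2*A*(-11 + A) (Y(A) = (2*A)*(-11 + A) = 2*A*(-11 + A))
Z = I (Z = sqrt(36 - 37) = sqrt(-1) = I ≈ 1.0*I)
Y(3*1 + v(6))*Z = (2*(3*1 + (1 + 6**2))*(-11 + (3*1 + (1 + 6**2))))*I = (2*(3 + (1 + 36))*(-11 + (3 + (1 + 36))))*I = (2*(3 + 37)*(-11 + (3 + 37)))*I = (2*40*(-11 + 40))*I = (2*40*29)*I = 2320*I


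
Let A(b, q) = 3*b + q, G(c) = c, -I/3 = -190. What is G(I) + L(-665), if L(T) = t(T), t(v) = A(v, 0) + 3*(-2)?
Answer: -1431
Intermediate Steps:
I = 570 (I = -3*(-190) = 570)
A(b, q) = q + 3*b
t(v) = -6 + 3*v (t(v) = (0 + 3*v) + 3*(-2) = 3*v - 6 = -6 + 3*v)
L(T) = -6 + 3*T
G(I) + L(-665) = 570 + (-6 + 3*(-665)) = 570 + (-6 - 1995) = 570 - 2001 = -1431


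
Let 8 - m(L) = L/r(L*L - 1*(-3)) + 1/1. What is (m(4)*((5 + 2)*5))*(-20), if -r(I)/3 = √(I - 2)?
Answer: -4900 - 2800*√17/51 ≈ -5126.4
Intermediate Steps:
r(I) = -3*√(-2 + I) (r(I) = -3*√(I - 2) = -3*√(-2 + I))
m(L) = 7 + L/(3*√(1 + L²)) (m(L) = 8 - (L/((-3*√(-2 + (L*L - 1*(-3))))) + 1/1) = 8 - (L/((-3*√(-2 + (L² + 3)))) + 1*1) = 8 - (L/((-3*√(-2 + (3 + L²)))) + 1) = 8 - (L/((-3*√(1 + L²))) + 1) = 8 - (L*(-1/(3*√(1 + L²))) + 1) = 8 - (-L/(3*√(1 + L²)) + 1) = 8 - (1 - L/(3*√(1 + L²))) = 8 + (-1 + L/(3*√(1 + L²))) = 7 + L/(3*√(1 + L²)))
(m(4)*((5 + 2)*5))*(-20) = ((7 + (⅓)*4/√(1 + 4²))*((5 + 2)*5))*(-20) = ((7 + (⅓)*4/√(1 + 16))*(7*5))*(-20) = ((7 + (⅓)*4/√17)*35)*(-20) = ((7 + (⅓)*4*(√17/17))*35)*(-20) = ((7 + 4*√17/51)*35)*(-20) = (245 + 140*√17/51)*(-20) = -4900 - 2800*√17/51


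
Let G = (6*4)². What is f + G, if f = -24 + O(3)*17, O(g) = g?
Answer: 603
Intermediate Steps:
f = 27 (f = -24 + 3*17 = -24 + 51 = 27)
G = 576 (G = 24² = 576)
f + G = 27 + 576 = 603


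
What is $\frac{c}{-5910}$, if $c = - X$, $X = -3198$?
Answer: $- \frac{533}{985} \approx -0.54112$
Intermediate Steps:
$c = 3198$ ($c = \left(-1\right) \left(-3198\right) = 3198$)
$\frac{c}{-5910} = \frac{3198}{-5910} = 3198 \left(- \frac{1}{5910}\right) = - \frac{533}{985}$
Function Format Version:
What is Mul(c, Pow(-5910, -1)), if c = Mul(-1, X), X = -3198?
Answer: Rational(-533, 985) ≈ -0.54112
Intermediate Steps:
c = 3198 (c = Mul(-1, -3198) = 3198)
Mul(c, Pow(-5910, -1)) = Mul(3198, Pow(-5910, -1)) = Mul(3198, Rational(-1, 5910)) = Rational(-533, 985)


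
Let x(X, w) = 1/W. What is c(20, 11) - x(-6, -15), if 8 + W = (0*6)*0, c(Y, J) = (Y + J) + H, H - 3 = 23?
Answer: 457/8 ≈ 57.125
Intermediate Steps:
H = 26 (H = 3 + 23 = 26)
c(Y, J) = 26 + J + Y (c(Y, J) = (Y + J) + 26 = (J + Y) + 26 = 26 + J + Y)
W = -8 (W = -8 + (0*6)*0 = -8 + 0*0 = -8 + 0 = -8)
x(X, w) = -1/8 (x(X, w) = 1/(-8) = -1/8)
c(20, 11) - x(-6, -15) = (26 + 11 + 20) - 1*(-1/8) = 57 + 1/8 = 457/8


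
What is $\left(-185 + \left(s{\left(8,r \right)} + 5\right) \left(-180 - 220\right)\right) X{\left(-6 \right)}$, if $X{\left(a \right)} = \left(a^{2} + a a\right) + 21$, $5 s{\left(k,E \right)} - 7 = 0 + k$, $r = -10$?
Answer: $-314805$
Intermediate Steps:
$s{\left(k,E \right)} = \frac{7}{5} + \frac{k}{5}$ ($s{\left(k,E \right)} = \frac{7}{5} + \frac{0 + k}{5} = \frac{7}{5} + \frac{k}{5}$)
$X{\left(a \right)} = 21 + 2 a^{2}$ ($X{\left(a \right)} = \left(a^{2} + a^{2}\right) + 21 = 2 a^{2} + 21 = 21 + 2 a^{2}$)
$\left(-185 + \left(s{\left(8,r \right)} + 5\right) \left(-180 - 220\right)\right) X{\left(-6 \right)} = \left(-185 + \left(\left(\frac{7}{5} + \frac{1}{5} \cdot 8\right) + 5\right) \left(-180 - 220\right)\right) \left(21 + 2 \left(-6\right)^{2}\right) = \left(-185 + \left(\left(\frac{7}{5} + \frac{8}{5}\right) + 5\right) \left(-400\right)\right) \left(21 + 2 \cdot 36\right) = \left(-185 + \left(3 + 5\right) \left(-400\right)\right) \left(21 + 72\right) = \left(-185 + 8 \left(-400\right)\right) 93 = \left(-185 - 3200\right) 93 = \left(-3385\right) 93 = -314805$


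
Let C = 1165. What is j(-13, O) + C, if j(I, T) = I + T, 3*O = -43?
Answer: 3413/3 ≈ 1137.7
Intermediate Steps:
O = -43/3 (O = (⅓)*(-43) = -43/3 ≈ -14.333)
j(-13, O) + C = (-13 - 43/3) + 1165 = -82/3 + 1165 = 3413/3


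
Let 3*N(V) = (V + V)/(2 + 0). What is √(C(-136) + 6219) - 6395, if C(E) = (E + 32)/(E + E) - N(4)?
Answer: -6395 + √64692582/102 ≈ -6316.1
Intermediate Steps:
N(V) = V/3 (N(V) = ((V + V)/(2 + 0))/3 = ((2*V)/2)/3 = ((2*V)*(½))/3 = V/3)
C(E) = -4/3 + (32 + E)/(2*E) (C(E) = (E + 32)/(E + E) - 4/3 = (32 + E)/((2*E)) - 1*4/3 = (32 + E)*(1/(2*E)) - 4/3 = (32 + E)/(2*E) - 4/3 = -4/3 + (32 + E)/(2*E))
√(C(-136) + 6219) - 6395 = √((-⅚ + 16/(-136)) + 6219) - 6395 = √((-⅚ + 16*(-1/136)) + 6219) - 6395 = √((-⅚ - 2/17) + 6219) - 6395 = √(-97/102 + 6219) - 6395 = √(634241/102) - 6395 = √64692582/102 - 6395 = -6395 + √64692582/102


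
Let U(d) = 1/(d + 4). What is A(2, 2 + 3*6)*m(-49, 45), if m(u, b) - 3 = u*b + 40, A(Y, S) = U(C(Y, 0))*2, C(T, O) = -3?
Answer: -4324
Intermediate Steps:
U(d) = 1/(4 + d)
A(Y, S) = 2 (A(Y, S) = 2/(4 - 3) = 2/1 = 1*2 = 2)
m(u, b) = 43 + b*u (m(u, b) = 3 + (u*b + 40) = 3 + (b*u + 40) = 3 + (40 + b*u) = 43 + b*u)
A(2, 2 + 3*6)*m(-49, 45) = 2*(43 + 45*(-49)) = 2*(43 - 2205) = 2*(-2162) = -4324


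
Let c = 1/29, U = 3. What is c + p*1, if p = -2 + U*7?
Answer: 552/29 ≈ 19.034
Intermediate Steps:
c = 1/29 ≈ 0.034483
p = 19 (p = -2 + 3*7 = -2 + 21 = 19)
c + p*1 = 1/29 + 19*1 = 1/29 + 19 = 552/29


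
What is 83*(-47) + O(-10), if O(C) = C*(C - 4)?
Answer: -3761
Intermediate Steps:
O(C) = C*(-4 + C)
83*(-47) + O(-10) = 83*(-47) - 10*(-4 - 10) = -3901 - 10*(-14) = -3901 + 140 = -3761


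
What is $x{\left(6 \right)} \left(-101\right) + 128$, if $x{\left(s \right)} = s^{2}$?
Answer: $-3508$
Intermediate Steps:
$x{\left(6 \right)} \left(-101\right) + 128 = 6^{2} \left(-101\right) + 128 = 36 \left(-101\right) + 128 = -3636 + 128 = -3508$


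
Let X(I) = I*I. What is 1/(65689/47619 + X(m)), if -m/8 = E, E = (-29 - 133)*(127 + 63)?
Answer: 3663/222102846033853 ≈ 1.6492e-11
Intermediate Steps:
E = -30780 (E = -162*190 = -30780)
m = 246240 (m = -8*(-30780) = 246240)
X(I) = I**2
1/(65689/47619 + X(m)) = 1/(65689/47619 + 246240**2) = 1/(65689*(1/47619) + 60634137600) = 1/(5053/3663 + 60634137600) = 1/(222102846033853/3663) = 3663/222102846033853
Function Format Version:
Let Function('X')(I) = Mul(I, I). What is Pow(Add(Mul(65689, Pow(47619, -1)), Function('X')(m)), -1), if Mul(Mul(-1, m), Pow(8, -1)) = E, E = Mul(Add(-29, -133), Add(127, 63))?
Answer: Rational(3663, 222102846033853) ≈ 1.6492e-11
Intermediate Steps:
E = -30780 (E = Mul(-162, 190) = -30780)
m = 246240 (m = Mul(-8, -30780) = 246240)
Function('X')(I) = Pow(I, 2)
Pow(Add(Mul(65689, Pow(47619, -1)), Function('X')(m)), -1) = Pow(Add(Mul(65689, Pow(47619, -1)), Pow(246240, 2)), -1) = Pow(Add(Mul(65689, Rational(1, 47619)), 60634137600), -1) = Pow(Add(Rational(5053, 3663), 60634137600), -1) = Pow(Rational(222102846033853, 3663), -1) = Rational(3663, 222102846033853)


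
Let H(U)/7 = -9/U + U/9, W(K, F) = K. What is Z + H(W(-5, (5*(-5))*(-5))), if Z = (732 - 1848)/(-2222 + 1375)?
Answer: 382244/38115 ≈ 10.029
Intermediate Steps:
Z = 1116/847 (Z = -1116/(-847) = -1116*(-1/847) = 1116/847 ≈ 1.3176)
H(U) = -63/U + 7*U/9 (H(U) = 7*(-9/U + U/9) = -63/U + 7*U/9)
Z + H(W(-5, (5*(-5))*(-5))) = 1116/847 + (-63/(-5) + (7/9)*(-5)) = 1116/847 + (-63*(-1/5) - 35/9) = 1116/847 + (63/5 - 35/9) = 1116/847 + 392/45 = 382244/38115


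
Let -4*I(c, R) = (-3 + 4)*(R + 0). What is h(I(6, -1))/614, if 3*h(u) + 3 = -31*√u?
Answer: -37/3684 ≈ -0.010043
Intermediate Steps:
I(c, R) = -R/4 (I(c, R) = -(-3 + 4)*(R + 0)/4 = -R/4)
h(u) = -1 - 31*√u/3 (h(u) = -1 + (-31*√u)/3 = -1 - 31*√u/3)
h(I(6, -1))/614 = (-1 - 31*√(-¼*(-1))/3)/614 = (-1 - 31*√(¼)/3)*(1/614) = (-1 - 31/3*½)*(1/614) = (-1 - 31/6)*(1/614) = -37/6*1/614 = -37/3684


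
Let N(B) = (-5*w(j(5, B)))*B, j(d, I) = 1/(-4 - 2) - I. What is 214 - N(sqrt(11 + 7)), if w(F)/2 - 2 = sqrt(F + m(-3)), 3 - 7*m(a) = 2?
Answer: 214 + sqrt(2)*(60 + 5*sqrt(-42 - 5292*sqrt(2))/7) ≈ 298.85 + 87.633*I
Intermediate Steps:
m(a) = 1/7 (m(a) = 3/7 - 1/7*2 = 3/7 - 2/7 = 1/7)
j(d, I) = -1/6 - I (j(d, I) = 1/(-6) - I = -1/6 - I)
w(F) = 4 + 2*sqrt(1/7 + F) (w(F) = 4 + 2*sqrt(F + 1/7) = 4 + 2*sqrt(1/7 + F))
N(B) = B*(-20 - 10*sqrt(-7/6 - 49*B)/7) (N(B) = (-5*(4 + 2*sqrt(7 + 49*(-1/6 - B))/7))*B = (-5*(4 + 2*sqrt(7 + (-49/6 - 49*B))/7))*B = (-5*(4 + 2*sqrt(-7/6 - 49*B)/7))*B = (-20 - 10*sqrt(-7/6 - 49*B)/7)*B = B*(-20 - 10*sqrt(-7/6 - 49*B)/7))
214 - N(sqrt(11 + 7)) = 214 - (-5)*sqrt(11 + 7)*(84 + sqrt(-42 - 1764*sqrt(11 + 7)))/21 = 214 - (-5)*sqrt(18)*(84 + sqrt(-42 - 5292*sqrt(2)))/21 = 214 - (-5)*3*sqrt(2)*(84 + sqrt(-42 - 5292*sqrt(2)))/21 = 214 - (-5)*sqrt(2)*(84 + sqrt(-42 - 5292*sqrt(2)))/7 = 214 + 5*sqrt(2)*(84 + sqrt(-42 - 5292*sqrt(2)))/7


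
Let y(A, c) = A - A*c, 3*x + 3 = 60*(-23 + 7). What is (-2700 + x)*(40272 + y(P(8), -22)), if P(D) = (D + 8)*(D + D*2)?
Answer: -148343184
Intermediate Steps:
x = -321 (x = -1 + (60*(-23 + 7))/3 = -1 + (60*(-16))/3 = -1 + (⅓)*(-960) = -1 - 320 = -321)
P(D) = 3*D*(8 + D) (P(D) = (8 + D)*(D + 2*D) = (8 + D)*(3*D) = 3*D*(8 + D))
y(A, c) = A - A*c
(-2700 + x)*(40272 + y(P(8), -22)) = (-2700 - 321)*(40272 + (3*8*(8 + 8))*(1 - 1*(-22))) = -3021*(40272 + (3*8*16)*(1 + 22)) = -3021*(40272 + 384*23) = -3021*(40272 + 8832) = -3021*49104 = -148343184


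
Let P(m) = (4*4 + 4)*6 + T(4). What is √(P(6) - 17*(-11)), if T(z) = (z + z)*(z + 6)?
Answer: 3*√43 ≈ 19.672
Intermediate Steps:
T(z) = 2*z*(6 + z) (T(z) = (2*z)*(6 + z) = 2*z*(6 + z))
P(m) = 200 (P(m) = (4*4 + 4)*6 + 2*4*(6 + 4) = (16 + 4)*6 + 2*4*10 = 20*6 + 80 = 120 + 80 = 200)
√(P(6) - 17*(-11)) = √(200 - 17*(-11)) = √(200 + 187) = √387 = 3*√43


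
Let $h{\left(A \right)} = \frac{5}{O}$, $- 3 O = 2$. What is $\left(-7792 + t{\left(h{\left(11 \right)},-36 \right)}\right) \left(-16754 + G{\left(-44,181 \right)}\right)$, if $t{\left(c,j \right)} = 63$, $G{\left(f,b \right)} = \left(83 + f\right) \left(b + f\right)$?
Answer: $88195619$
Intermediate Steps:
$O = - \frac{2}{3}$ ($O = \left(- \frac{1}{3}\right) 2 = - \frac{2}{3} \approx -0.66667$)
$h{\left(A \right)} = - \frac{15}{2}$ ($h{\left(A \right)} = \frac{5}{- \frac{2}{3}} = 5 \left(- \frac{3}{2}\right) = - \frac{15}{2}$)
$\left(-7792 + t{\left(h{\left(11 \right)},-36 \right)}\right) \left(-16754 + G{\left(-44,181 \right)}\right) = \left(-7792 + 63\right) \left(-16754 + \left(\left(-44\right)^{2} + 83 \cdot 181 + 83 \left(-44\right) + 181 \left(-44\right)\right)\right) = - 7729 \left(-16754 + \left(1936 + 15023 - 3652 - 7964\right)\right) = - 7729 \left(-16754 + 5343\right) = \left(-7729\right) \left(-11411\right) = 88195619$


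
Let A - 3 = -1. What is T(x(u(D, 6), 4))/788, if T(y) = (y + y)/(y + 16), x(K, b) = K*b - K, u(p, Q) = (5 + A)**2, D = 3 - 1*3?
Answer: 147/64222 ≈ 0.0022889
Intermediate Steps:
A = 2 (A = 3 - 1 = 2)
D = 0 (D = 3 - 3 = 0)
u(p, Q) = 49 (u(p, Q) = (5 + 2)**2 = 7**2 = 49)
x(K, b) = -K + K*b
T(y) = 2*y/(16 + y) (T(y) = (2*y)/(16 + y) = 2*y/(16 + y))
T(x(u(D, 6), 4))/788 = (2*(49*(-1 + 4))/(16 + 49*(-1 + 4)))/788 = (2*(49*3)/(16 + 49*3))*(1/788) = (2*147/(16 + 147))*(1/788) = (2*147/163)*(1/788) = (2*147*(1/163))*(1/788) = (294/163)*(1/788) = 147/64222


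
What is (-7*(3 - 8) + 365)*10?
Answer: 4000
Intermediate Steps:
(-7*(3 - 8) + 365)*10 = (-7*(-5) + 365)*10 = (35 + 365)*10 = 400*10 = 4000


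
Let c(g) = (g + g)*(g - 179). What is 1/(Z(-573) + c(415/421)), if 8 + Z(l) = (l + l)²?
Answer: 177241/232709819708 ≈ 7.6164e-7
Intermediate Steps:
Z(l) = -8 + 4*l² (Z(l) = -8 + (l + l)² = -8 + (2*l)² = -8 + 4*l²)
c(g) = 2*g*(-179 + g) (c(g) = (2*g)*(-179 + g) = 2*g*(-179 + g))
1/(Z(-573) + c(415/421)) = 1/((-8 + 4*(-573)²) + 2*(415/421)*(-179 + 415/421)) = 1/((-8 + 4*328329) + 2*(415*(1/421))*(-179 + 415*(1/421))) = 1/((-8 + 1313316) + 2*(415/421)*(-179 + 415/421)) = 1/(1313308 + 2*(415/421)*(-74944/421)) = 1/(1313308 - 62203520/177241) = 1/(232709819708/177241) = 177241/232709819708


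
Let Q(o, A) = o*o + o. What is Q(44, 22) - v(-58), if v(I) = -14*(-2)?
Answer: 1952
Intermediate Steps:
Q(o, A) = o + o² (Q(o, A) = o² + o = o + o²)
v(I) = 28
Q(44, 22) - v(-58) = 44*(1 + 44) - 1*28 = 44*45 - 28 = 1980 - 28 = 1952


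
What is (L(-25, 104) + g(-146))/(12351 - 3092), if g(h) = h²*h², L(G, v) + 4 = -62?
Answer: 454371790/9259 ≈ 49074.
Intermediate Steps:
L(G, v) = -66 (L(G, v) = -4 - 62 = -66)
g(h) = h⁴
(L(-25, 104) + g(-146))/(12351 - 3092) = (-66 + (-146)⁴)/(12351 - 3092) = (-66 + 454371856)/9259 = 454371790*(1/9259) = 454371790/9259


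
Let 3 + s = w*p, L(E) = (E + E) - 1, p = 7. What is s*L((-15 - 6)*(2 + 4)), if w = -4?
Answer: 7843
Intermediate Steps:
L(E) = -1 + 2*E (L(E) = 2*E - 1 = -1 + 2*E)
s = -31 (s = -3 - 4*7 = -3 - 28 = -31)
s*L((-15 - 6)*(2 + 4)) = -31*(-1 + 2*((-15 - 6)*(2 + 4))) = -31*(-1 + 2*(-21*6)) = -31*(-1 + 2*(-126)) = -31*(-1 - 252) = -31*(-253) = 7843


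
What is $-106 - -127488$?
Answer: $127382$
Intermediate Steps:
$-106 - -127488 = -106 + 127488 = 127382$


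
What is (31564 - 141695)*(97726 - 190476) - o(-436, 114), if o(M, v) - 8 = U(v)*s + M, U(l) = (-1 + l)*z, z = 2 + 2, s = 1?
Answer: 10214650226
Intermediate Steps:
z = 4
U(l) = -4 + 4*l (U(l) = (-1 + l)*4 = -4 + 4*l)
o(M, v) = 4 + M + 4*v (o(M, v) = 8 + ((-4 + 4*v)*1 + M) = 8 + ((-4 + 4*v) + M) = 8 + (-4 + M + 4*v) = 4 + M + 4*v)
(31564 - 141695)*(97726 - 190476) - o(-436, 114) = (31564 - 141695)*(97726 - 190476) - (4 - 436 + 4*114) = -110131*(-92750) - (4 - 436 + 456) = 10214650250 - 1*24 = 10214650250 - 24 = 10214650226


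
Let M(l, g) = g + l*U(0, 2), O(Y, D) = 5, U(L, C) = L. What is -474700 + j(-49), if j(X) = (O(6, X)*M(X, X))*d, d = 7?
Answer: -476415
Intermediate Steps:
M(l, g) = g (M(l, g) = g + l*0 = g + 0 = g)
j(X) = 35*X (j(X) = (5*X)*7 = 35*X)
-474700 + j(-49) = -474700 + 35*(-49) = -474700 - 1715 = -476415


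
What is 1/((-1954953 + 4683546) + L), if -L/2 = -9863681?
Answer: 1/22455955 ≈ 4.4532e-8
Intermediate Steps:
L = 19727362 (L = -2*(-9863681) = 19727362)
1/((-1954953 + 4683546) + L) = 1/((-1954953 + 4683546) + 19727362) = 1/(2728593 + 19727362) = 1/22455955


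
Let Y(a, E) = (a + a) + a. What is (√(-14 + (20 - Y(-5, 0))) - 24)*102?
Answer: -2448 + 102*√21 ≈ -1980.6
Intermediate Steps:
Y(a, E) = 3*a (Y(a, E) = 2*a + a = 3*a)
(√(-14 + (20 - Y(-5, 0))) - 24)*102 = (√(-14 + (20 - 3*(-5))) - 24)*102 = (√(-14 + (20 - 1*(-15))) - 24)*102 = (√(-14 + (20 + 15)) - 24)*102 = (√(-14 + 35) - 24)*102 = (√21 - 24)*102 = (-24 + √21)*102 = -2448 + 102*√21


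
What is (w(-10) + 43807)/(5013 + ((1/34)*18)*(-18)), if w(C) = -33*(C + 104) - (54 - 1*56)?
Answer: 76891/9451 ≈ 8.1358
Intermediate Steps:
w(C) = -3430 - 33*C (w(C) = -33*(104 + C) - (54 - 56) = (-3432 - 33*C) - 1*(-2) = (-3432 - 33*C) + 2 = -3430 - 33*C)
(w(-10) + 43807)/(5013 + ((1/34)*18)*(-18)) = ((-3430 - 33*(-10)) + 43807)/(5013 + ((1/34)*18)*(-18)) = ((-3430 + 330) + 43807)/(5013 + ((1*(1/34))*18)*(-18)) = (-3100 + 43807)/(5013 + ((1/34)*18)*(-18)) = 40707/(5013 + (9/17)*(-18)) = 40707/(5013 - 162/17) = 40707/(85059/17) = 40707*(17/85059) = 76891/9451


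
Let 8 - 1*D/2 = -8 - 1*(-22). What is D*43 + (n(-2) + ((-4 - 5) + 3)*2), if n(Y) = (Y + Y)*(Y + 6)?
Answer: -544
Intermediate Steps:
D = -12 (D = 16 - 2*(-8 - 1*(-22)) = 16 - 2*(-8 + 22) = 16 - 2*14 = 16 - 28 = -12)
n(Y) = 2*Y*(6 + Y) (n(Y) = (2*Y)*(6 + Y) = 2*Y*(6 + Y))
D*43 + (n(-2) + ((-4 - 5) + 3)*2) = -12*43 + (2*(-2)*(6 - 2) + ((-4 - 5) + 3)*2) = -516 + (2*(-2)*4 + (-9 + 3)*2) = -516 + (-16 - 6*2) = -516 + (-16 - 12) = -516 - 28 = -544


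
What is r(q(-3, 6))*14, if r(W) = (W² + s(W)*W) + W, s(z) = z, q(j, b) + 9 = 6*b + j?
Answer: 16464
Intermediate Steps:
q(j, b) = -9 + j + 6*b (q(j, b) = -9 + (6*b + j) = -9 + (j + 6*b) = -9 + j + 6*b)
r(W) = W + 2*W² (r(W) = (W² + W*W) + W = (W² + W²) + W = 2*W² + W = W + 2*W²)
r(q(-3, 6))*14 = ((-9 - 3 + 6*6)*(1 + 2*(-9 - 3 + 6*6)))*14 = ((-9 - 3 + 36)*(1 + 2*(-9 - 3 + 36)))*14 = (24*(1 + 2*24))*14 = (24*(1 + 48))*14 = (24*49)*14 = 1176*14 = 16464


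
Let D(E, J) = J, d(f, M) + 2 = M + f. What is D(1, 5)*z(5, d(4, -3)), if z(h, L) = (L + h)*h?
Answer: 100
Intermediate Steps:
d(f, M) = -2 + M + f (d(f, M) = -2 + (M + f) = -2 + M + f)
z(h, L) = h*(L + h)
D(1, 5)*z(5, d(4, -3)) = 5*(5*((-2 - 3 + 4) + 5)) = 5*(5*(-1 + 5)) = 5*(5*4) = 5*20 = 100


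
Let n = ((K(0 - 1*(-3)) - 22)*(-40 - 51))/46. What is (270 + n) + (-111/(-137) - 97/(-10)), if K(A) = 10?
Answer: 9586897/31510 ≈ 304.25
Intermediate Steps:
n = 546/23 (n = ((10 - 22)*(-40 - 51))/46 = -12*(-91)*(1/46) = 1092*(1/46) = 546/23 ≈ 23.739)
(270 + n) + (-111/(-137) - 97/(-10)) = (270 + 546/23) + (-111/(-137) - 97/(-10)) = 6756/23 + (-111*(-1/137) - 97*(-⅒)) = 6756/23 + (111/137 + 97/10) = 6756/23 + 14399/1370 = 9586897/31510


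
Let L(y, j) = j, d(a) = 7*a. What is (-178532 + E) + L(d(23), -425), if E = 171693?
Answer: -7264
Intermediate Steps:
(-178532 + E) + L(d(23), -425) = (-178532 + 171693) - 425 = -6839 - 425 = -7264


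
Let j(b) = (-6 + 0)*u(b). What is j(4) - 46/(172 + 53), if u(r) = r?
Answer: -5446/225 ≈ -24.204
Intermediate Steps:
j(b) = -6*b (j(b) = (-6 + 0)*b = -6*b)
j(4) - 46/(172 + 53) = -6*4 - 46/(172 + 53) = -24 - 46/225 = -5446/225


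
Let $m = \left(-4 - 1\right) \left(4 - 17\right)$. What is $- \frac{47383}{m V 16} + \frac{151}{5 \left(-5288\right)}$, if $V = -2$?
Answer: $\frac{31312311}{1374880} \approx 22.775$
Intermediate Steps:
$m = 65$ ($m = \left(-5\right) \left(-13\right) = 65$)
$- \frac{47383}{m V 16} + \frac{151}{5 \left(-5288\right)} = - \frac{47383}{65 \left(-2\right) 16} + \frac{151}{5 \left(-5288\right)} = - \frac{47383}{\left(-130\right) 16} + \frac{151}{-26440} = - \frac{47383}{-2080} + 151 \left(- \frac{1}{26440}\right) = \left(-47383\right) \left(- \frac{1}{2080}\right) - \frac{151}{26440} = \frac{47383}{2080} - \frac{151}{26440} = \frac{31312311}{1374880}$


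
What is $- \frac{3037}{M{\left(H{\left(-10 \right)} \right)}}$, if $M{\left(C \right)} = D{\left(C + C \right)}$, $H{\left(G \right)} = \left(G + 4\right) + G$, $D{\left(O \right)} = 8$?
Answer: $- \frac{3037}{8} \approx -379.63$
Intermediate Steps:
$H{\left(G \right)} = 4 + 2 G$ ($H{\left(G \right)} = \left(4 + G\right) + G = 4 + 2 G$)
$M{\left(C \right)} = 8$
$- \frac{3037}{M{\left(H{\left(-10 \right)} \right)}} = - \frac{3037}{8}$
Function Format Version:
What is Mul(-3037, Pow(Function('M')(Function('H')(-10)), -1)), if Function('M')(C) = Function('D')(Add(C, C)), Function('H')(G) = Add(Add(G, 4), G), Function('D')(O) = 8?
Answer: Rational(-3037, 8) ≈ -379.63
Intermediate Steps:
Function('H')(G) = Add(4, Mul(2, G)) (Function('H')(G) = Add(Add(4, G), G) = Add(4, Mul(2, G)))
Function('M')(C) = 8
Mul(-3037, Pow(Function('M')(Function('H')(-10)), -1)) = Mul(-3037, Pow(8, -1)) = Mul(-3037, Rational(1, 8)) = Rational(-3037, 8)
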